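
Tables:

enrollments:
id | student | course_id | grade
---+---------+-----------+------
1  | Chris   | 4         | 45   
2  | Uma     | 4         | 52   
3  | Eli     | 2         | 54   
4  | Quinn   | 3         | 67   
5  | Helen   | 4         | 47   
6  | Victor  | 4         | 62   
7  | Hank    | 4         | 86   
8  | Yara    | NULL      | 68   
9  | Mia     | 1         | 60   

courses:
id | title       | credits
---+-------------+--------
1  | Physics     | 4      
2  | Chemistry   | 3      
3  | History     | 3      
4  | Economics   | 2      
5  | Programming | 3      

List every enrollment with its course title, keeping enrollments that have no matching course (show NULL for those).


LEFT JOIN keeps every row from enrollments (the left table); where course_id has no match in courses, the course columns become NULL. Walk through each enrollment:
  - enrollment 1 (Chris): course_id=4 -> matches Economics
  - enrollment 2 (Uma): course_id=4 -> matches Economics
  - enrollment 3 (Eli): course_id=2 -> matches Chemistry
  - enrollment 4 (Quinn): course_id=3 -> matches History
  - enrollment 5 (Helen): course_id=4 -> matches Economics
  - enrollment 6 (Victor): course_id=4 -> matches Economics
  - enrollment 7 (Hank): course_id=4 -> matches Economics
  - enrollment 8 (Yara): course_id=NULL, no match -> kept with NULL
  - enrollment 9 (Mia): course_id=1 -> matches Physics
All 9 rows appear; 1 has NULL course.

SQL:
SELECT a.student, b.title AS course
FROM enrollments a
LEFT JOIN courses b ON a.course_id = b.id

Result:
student | course   
--------+----------
Chris   | Economics
Uma     | Economics
Eli     | Chemistry
Quinn   | History  
Helen   | Economics
Victor  | Economics
Hank    | Economics
Yara    | NULL     
Mia     | Physics  


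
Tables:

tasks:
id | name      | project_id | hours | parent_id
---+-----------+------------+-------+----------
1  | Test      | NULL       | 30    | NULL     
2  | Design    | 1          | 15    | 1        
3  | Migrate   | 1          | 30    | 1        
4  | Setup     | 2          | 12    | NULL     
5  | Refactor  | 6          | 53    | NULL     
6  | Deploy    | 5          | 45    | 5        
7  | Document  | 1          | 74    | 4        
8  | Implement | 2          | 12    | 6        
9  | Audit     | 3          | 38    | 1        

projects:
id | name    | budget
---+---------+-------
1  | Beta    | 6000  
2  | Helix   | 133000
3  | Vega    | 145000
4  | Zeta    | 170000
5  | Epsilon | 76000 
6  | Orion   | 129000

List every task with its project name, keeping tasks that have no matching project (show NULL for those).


LEFT JOIN keeps every row from tasks (the left table); where project_id has no match in projects, the project columns become NULL. Walk through each task:
  - task 1 (Test): project_id=NULL, no match -> kept with NULL
  - task 2 (Design): project_id=1 -> matches Beta
  - task 3 (Migrate): project_id=1 -> matches Beta
  - task 4 (Setup): project_id=2 -> matches Helix
  - task 5 (Refactor): project_id=6 -> matches Orion
  - task 6 (Deploy): project_id=5 -> matches Epsilon
  - task 7 (Document): project_id=1 -> matches Beta
  - task 8 (Implement): project_id=2 -> matches Helix
  - task 9 (Audit): project_id=3 -> matches Vega
All 9 rows appear; 1 has NULL project.

SQL:
SELECT a.name, b.name AS project
FROM tasks a
LEFT JOIN projects b ON a.project_id = b.id

Result:
name      | project
----------+--------
Test      | NULL   
Design    | Beta   
Migrate   | Beta   
Setup     | Helix  
Refactor  | Orion  
Deploy    | Epsilon
Document  | Beta   
Implement | Helix  
Audit     | Vega   


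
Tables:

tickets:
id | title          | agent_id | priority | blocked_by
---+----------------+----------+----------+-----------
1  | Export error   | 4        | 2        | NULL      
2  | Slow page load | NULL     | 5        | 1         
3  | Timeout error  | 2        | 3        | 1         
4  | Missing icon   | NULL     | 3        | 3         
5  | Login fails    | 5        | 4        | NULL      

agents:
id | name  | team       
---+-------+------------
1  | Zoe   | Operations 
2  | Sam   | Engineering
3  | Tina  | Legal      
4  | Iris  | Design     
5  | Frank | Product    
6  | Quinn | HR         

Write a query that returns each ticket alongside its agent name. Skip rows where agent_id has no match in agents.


INNER JOIN keeps only tickets rows whose agent_id matches an id in agents. Walk through each ticket:
  - ticket 1 (Export error): agent_id=4 -> matches Iris
  - ticket 2 (Slow page load): agent_id=NULL, no match -> dropped
  - ticket 3 (Timeout error): agent_id=2 -> matches Sam
  - ticket 4 (Missing icon): agent_id=NULL, no match -> dropped
  - ticket 5 (Login fails): agent_id=5 -> matches Frank
So 2 of 5 rows are dropped.

SQL:
SELECT a.title, b.name AS agent
FROM tickets a
INNER JOIN agents b ON a.agent_id = b.id

Result:
title         | agent
--------------+------
Export error  | Iris 
Timeout error | Sam  
Login fails   | Frank


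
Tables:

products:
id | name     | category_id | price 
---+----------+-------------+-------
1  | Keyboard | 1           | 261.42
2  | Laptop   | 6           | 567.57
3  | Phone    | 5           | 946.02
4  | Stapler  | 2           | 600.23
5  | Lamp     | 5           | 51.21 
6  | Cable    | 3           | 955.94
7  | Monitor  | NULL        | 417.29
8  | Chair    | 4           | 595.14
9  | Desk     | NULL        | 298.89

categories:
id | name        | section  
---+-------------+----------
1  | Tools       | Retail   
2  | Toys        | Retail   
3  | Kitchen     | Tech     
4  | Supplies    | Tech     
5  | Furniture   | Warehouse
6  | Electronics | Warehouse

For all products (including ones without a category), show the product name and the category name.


LEFT JOIN keeps every row from products (the left table); where category_id has no match in categories, the category columns become NULL. Walk through each product:
  - product 1 (Keyboard): category_id=1 -> matches Tools
  - product 2 (Laptop): category_id=6 -> matches Electronics
  - product 3 (Phone): category_id=5 -> matches Furniture
  - product 4 (Stapler): category_id=2 -> matches Toys
  - product 5 (Lamp): category_id=5 -> matches Furniture
  - product 6 (Cable): category_id=3 -> matches Kitchen
  - product 7 (Monitor): category_id=NULL, no match -> kept with NULL
  - product 8 (Chair): category_id=4 -> matches Supplies
  - product 9 (Desk): category_id=NULL, no match -> kept with NULL
All 9 rows appear; 2 have NULL category.

SQL:
SELECT a.name, b.name AS category
FROM products a
LEFT JOIN categories b ON a.category_id = b.id

Result:
name     | category   
---------+------------
Keyboard | Tools      
Laptop   | Electronics
Phone    | Furniture  
Stapler  | Toys       
Lamp     | Furniture  
Cable    | Kitchen    
Monitor  | NULL       
Chair    | Supplies   
Desk     | NULL       


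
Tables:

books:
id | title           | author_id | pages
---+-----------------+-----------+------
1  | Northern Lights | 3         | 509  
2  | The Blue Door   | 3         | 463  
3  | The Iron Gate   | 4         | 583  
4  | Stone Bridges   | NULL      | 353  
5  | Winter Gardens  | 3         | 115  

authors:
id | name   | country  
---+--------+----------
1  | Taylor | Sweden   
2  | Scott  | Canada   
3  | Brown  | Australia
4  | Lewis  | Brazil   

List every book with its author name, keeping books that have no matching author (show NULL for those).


LEFT JOIN keeps every row from books (the left table); where author_id has no match in authors, the author columns become NULL. Walk through each book:
  - book 1 (Northern Lights): author_id=3 -> matches Brown
  - book 2 (The Blue Door): author_id=3 -> matches Brown
  - book 3 (The Iron Gate): author_id=4 -> matches Lewis
  - book 4 (Stone Bridges): author_id=NULL, no match -> kept with NULL
  - book 5 (Winter Gardens): author_id=3 -> matches Brown
All 5 rows appear; 1 has NULL author.

SQL:
SELECT a.title, b.name AS author
FROM books a
LEFT JOIN authors b ON a.author_id = b.id

Result:
title           | author
----------------+-------
Northern Lights | Brown 
The Blue Door   | Brown 
The Iron Gate   | Lewis 
Stone Bridges   | NULL  
Winter Gardens  | Brown 


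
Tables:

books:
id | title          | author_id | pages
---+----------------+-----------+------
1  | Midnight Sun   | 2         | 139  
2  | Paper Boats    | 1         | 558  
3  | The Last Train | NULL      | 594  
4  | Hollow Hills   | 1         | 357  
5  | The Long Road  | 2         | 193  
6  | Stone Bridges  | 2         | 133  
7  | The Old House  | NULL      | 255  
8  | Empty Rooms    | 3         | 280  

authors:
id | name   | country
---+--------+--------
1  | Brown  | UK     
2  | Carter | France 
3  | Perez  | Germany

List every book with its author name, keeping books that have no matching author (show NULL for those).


LEFT JOIN keeps every row from books (the left table); where author_id has no match in authors, the author columns become NULL. Walk through each book:
  - book 1 (Midnight Sun): author_id=2 -> matches Carter
  - book 2 (Paper Boats): author_id=1 -> matches Brown
  - book 3 (The Last Train): author_id=NULL, no match -> kept with NULL
  - book 4 (Hollow Hills): author_id=1 -> matches Brown
  - book 5 (The Long Road): author_id=2 -> matches Carter
  - book 6 (Stone Bridges): author_id=2 -> matches Carter
  - book 7 (The Old House): author_id=NULL, no match -> kept with NULL
  - book 8 (Empty Rooms): author_id=3 -> matches Perez
All 8 rows appear; 2 have NULL author.

SQL:
SELECT a.title, b.name AS author
FROM books a
LEFT JOIN authors b ON a.author_id = b.id

Result:
title          | author
---------------+-------
Midnight Sun   | Carter
Paper Boats    | Brown 
The Last Train | NULL  
Hollow Hills   | Brown 
The Long Road  | Carter
Stone Bridges  | Carter
The Old House  | NULL  
Empty Rooms    | Perez 


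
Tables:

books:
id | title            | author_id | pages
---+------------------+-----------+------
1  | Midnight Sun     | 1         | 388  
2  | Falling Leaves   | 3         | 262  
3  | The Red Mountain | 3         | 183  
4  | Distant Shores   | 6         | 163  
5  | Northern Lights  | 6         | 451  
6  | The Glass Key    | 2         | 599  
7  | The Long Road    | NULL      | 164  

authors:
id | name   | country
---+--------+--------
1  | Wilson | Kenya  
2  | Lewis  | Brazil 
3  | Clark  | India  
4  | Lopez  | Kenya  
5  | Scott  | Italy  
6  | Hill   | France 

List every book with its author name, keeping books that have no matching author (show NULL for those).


LEFT JOIN keeps every row from books (the left table); where author_id has no match in authors, the author columns become NULL. Walk through each book:
  - book 1 (Midnight Sun): author_id=1 -> matches Wilson
  - book 2 (Falling Leaves): author_id=3 -> matches Clark
  - book 3 (The Red Mountain): author_id=3 -> matches Clark
  - book 4 (Distant Shores): author_id=6 -> matches Hill
  - book 5 (Northern Lights): author_id=6 -> matches Hill
  - book 6 (The Glass Key): author_id=2 -> matches Lewis
  - book 7 (The Long Road): author_id=NULL, no match -> kept with NULL
All 7 rows appear; 1 has NULL author.

SQL:
SELECT a.title, b.name AS author
FROM books a
LEFT JOIN authors b ON a.author_id = b.id

Result:
title            | author
-----------------+-------
Midnight Sun     | Wilson
Falling Leaves   | Clark 
The Red Mountain | Clark 
Distant Shores   | Hill  
Northern Lights  | Hill  
The Glass Key    | Lewis 
The Long Road    | NULL  


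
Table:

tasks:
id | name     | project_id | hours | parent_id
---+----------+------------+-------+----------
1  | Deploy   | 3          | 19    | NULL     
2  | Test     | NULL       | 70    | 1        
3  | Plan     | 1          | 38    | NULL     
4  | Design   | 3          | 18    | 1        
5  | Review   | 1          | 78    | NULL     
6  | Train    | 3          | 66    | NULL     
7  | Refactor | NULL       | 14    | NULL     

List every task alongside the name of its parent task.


This is a self-join: tasks is joined to a second copy of itself, matching each row's parent_id to another row's id. Use LEFT JOIN so rows with parent_id=NULL are kept.
  - task 1 (Deploy): parent_id=NULL -> NULL
  - task 2 (Test): parent_id=1 -> Deploy
  - task 3 (Plan): parent_id=NULL -> NULL
  - task 4 (Design): parent_id=1 -> Deploy
  - task 5 (Review): parent_id=NULL -> NULL
  - task 6 (Train): parent_id=NULL -> NULL
  - task 7 (Refactor): parent_id=NULL -> NULL

SQL:
SELECT a.name AS item, b.name AS parent
FROM tasks a
LEFT JOIN tasks b ON a.parent_id = b.id

Result:
item     | parent
---------+-------
Deploy   | NULL  
Test     | Deploy
Plan     | NULL  
Design   | Deploy
Review   | NULL  
Train    | NULL  
Refactor | NULL  


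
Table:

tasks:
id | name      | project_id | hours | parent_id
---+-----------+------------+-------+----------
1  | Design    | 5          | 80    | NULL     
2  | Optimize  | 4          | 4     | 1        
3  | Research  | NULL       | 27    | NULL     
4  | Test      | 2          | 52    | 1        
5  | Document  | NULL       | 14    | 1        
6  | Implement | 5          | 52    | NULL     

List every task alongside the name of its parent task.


This is a self-join: tasks is joined to a second copy of itself, matching each row's parent_id to another row's id. Use LEFT JOIN so rows with parent_id=NULL are kept.
  - task 1 (Design): parent_id=NULL -> NULL
  - task 2 (Optimize): parent_id=1 -> Design
  - task 3 (Research): parent_id=NULL -> NULL
  - task 4 (Test): parent_id=1 -> Design
  - task 5 (Document): parent_id=1 -> Design
  - task 6 (Implement): parent_id=NULL -> NULL

SQL:
SELECT a.name AS item, b.name AS parent
FROM tasks a
LEFT JOIN tasks b ON a.parent_id = b.id

Result:
item      | parent
----------+-------
Design    | NULL  
Optimize  | Design
Research  | NULL  
Test      | Design
Document  | Design
Implement | NULL  


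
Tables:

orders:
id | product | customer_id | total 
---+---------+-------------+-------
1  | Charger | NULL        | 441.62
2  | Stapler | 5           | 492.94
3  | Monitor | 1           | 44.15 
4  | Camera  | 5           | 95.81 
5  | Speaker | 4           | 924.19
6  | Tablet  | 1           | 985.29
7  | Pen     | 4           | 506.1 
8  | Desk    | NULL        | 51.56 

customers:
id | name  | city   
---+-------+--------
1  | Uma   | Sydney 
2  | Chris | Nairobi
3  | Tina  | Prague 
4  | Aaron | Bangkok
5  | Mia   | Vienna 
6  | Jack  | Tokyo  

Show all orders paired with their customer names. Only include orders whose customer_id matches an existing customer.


INNER JOIN keeps only orders rows whose customer_id matches an id in customers. Walk through each order:
  - order 1 (Charger): customer_id=NULL, no match -> dropped
  - order 2 (Stapler): customer_id=5 -> matches Mia
  - order 3 (Monitor): customer_id=1 -> matches Uma
  - order 4 (Camera): customer_id=5 -> matches Mia
  - order 5 (Speaker): customer_id=4 -> matches Aaron
  - order 6 (Tablet): customer_id=1 -> matches Uma
  - order 7 (Pen): customer_id=4 -> matches Aaron
  - order 8 (Desk): customer_id=NULL, no match -> dropped
So 2 of 8 rows are dropped.

SQL:
SELECT a.product, b.name AS customer
FROM orders a
INNER JOIN customers b ON a.customer_id = b.id

Result:
product | customer
--------+---------
Stapler | Mia     
Monitor | Uma     
Camera  | Mia     
Speaker | Aaron   
Tablet  | Uma     
Pen     | Aaron   


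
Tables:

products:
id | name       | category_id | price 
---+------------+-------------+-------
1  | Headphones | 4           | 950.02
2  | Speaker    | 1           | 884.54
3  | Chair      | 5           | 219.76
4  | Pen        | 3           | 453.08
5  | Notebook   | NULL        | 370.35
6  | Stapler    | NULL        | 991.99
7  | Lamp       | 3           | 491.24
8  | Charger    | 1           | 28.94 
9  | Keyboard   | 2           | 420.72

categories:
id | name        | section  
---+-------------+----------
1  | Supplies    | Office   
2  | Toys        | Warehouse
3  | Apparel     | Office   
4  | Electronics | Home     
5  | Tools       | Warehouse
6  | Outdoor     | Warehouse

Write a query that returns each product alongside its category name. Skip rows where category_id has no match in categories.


INNER JOIN keeps only products rows whose category_id matches an id in categories. Walk through each product:
  - product 1 (Headphones): category_id=4 -> matches Electronics
  - product 2 (Speaker): category_id=1 -> matches Supplies
  - product 3 (Chair): category_id=5 -> matches Tools
  - product 4 (Pen): category_id=3 -> matches Apparel
  - product 5 (Notebook): category_id=NULL, no match -> dropped
  - product 6 (Stapler): category_id=NULL, no match -> dropped
  - product 7 (Lamp): category_id=3 -> matches Apparel
  - product 8 (Charger): category_id=1 -> matches Supplies
  - product 9 (Keyboard): category_id=2 -> matches Toys
So 2 of 9 rows are dropped.

SQL:
SELECT a.name, b.name AS category
FROM products a
INNER JOIN categories b ON a.category_id = b.id

Result:
name       | category   
-----------+------------
Headphones | Electronics
Speaker    | Supplies   
Chair      | Tools      
Pen        | Apparel    
Lamp       | Apparel    
Charger    | Supplies   
Keyboard   | Toys       


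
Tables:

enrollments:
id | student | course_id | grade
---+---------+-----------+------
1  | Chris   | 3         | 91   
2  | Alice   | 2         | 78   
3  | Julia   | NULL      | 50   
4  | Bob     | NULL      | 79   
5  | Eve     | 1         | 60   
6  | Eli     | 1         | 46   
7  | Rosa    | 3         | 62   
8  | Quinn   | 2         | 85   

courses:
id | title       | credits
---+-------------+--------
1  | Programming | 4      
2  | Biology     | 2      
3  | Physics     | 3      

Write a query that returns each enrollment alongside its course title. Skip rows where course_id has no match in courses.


INNER JOIN keeps only enrollments rows whose course_id matches an id in courses. Walk through each enrollment:
  - enrollment 1 (Chris): course_id=3 -> matches Physics
  - enrollment 2 (Alice): course_id=2 -> matches Biology
  - enrollment 3 (Julia): course_id=NULL, no match -> dropped
  - enrollment 4 (Bob): course_id=NULL, no match -> dropped
  - enrollment 5 (Eve): course_id=1 -> matches Programming
  - enrollment 6 (Eli): course_id=1 -> matches Programming
  - enrollment 7 (Rosa): course_id=3 -> matches Physics
  - enrollment 8 (Quinn): course_id=2 -> matches Biology
So 2 of 8 rows are dropped.

SQL:
SELECT a.student, b.title AS course
FROM enrollments a
INNER JOIN courses b ON a.course_id = b.id

Result:
student | course     
--------+------------
Chris   | Physics    
Alice   | Biology    
Eve     | Programming
Eli     | Programming
Rosa    | Physics    
Quinn   | Biology    


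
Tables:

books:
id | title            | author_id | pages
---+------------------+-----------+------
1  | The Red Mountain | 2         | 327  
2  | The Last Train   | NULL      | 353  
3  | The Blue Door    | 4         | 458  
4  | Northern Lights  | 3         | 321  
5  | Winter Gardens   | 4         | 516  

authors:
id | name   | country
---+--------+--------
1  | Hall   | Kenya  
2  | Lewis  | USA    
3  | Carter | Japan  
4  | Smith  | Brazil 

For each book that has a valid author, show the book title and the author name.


INNER JOIN keeps only books rows whose author_id matches an id in authors. Walk through each book:
  - book 1 (The Red Mountain): author_id=2 -> matches Lewis
  - book 2 (The Last Train): author_id=NULL, no match -> dropped
  - book 3 (The Blue Door): author_id=4 -> matches Smith
  - book 4 (Northern Lights): author_id=3 -> matches Carter
  - book 5 (Winter Gardens): author_id=4 -> matches Smith
So 1 of 5 rows is dropped.

SQL:
SELECT a.title, b.name AS author
FROM books a
INNER JOIN authors b ON a.author_id = b.id

Result:
title            | author
-----------------+-------
The Red Mountain | Lewis 
The Blue Door    | Smith 
Northern Lights  | Carter
Winter Gardens   | Smith 


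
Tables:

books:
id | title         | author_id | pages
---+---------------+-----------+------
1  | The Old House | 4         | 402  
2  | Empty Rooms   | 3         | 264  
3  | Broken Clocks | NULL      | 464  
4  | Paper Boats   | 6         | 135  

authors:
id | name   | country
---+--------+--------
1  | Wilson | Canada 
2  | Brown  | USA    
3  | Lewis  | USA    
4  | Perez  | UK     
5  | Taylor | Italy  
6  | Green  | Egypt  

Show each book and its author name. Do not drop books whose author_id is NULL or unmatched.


LEFT JOIN keeps every row from books (the left table); where author_id has no match in authors, the author columns become NULL. Walk through each book:
  - book 1 (The Old House): author_id=4 -> matches Perez
  - book 2 (Empty Rooms): author_id=3 -> matches Lewis
  - book 3 (Broken Clocks): author_id=NULL, no match -> kept with NULL
  - book 4 (Paper Boats): author_id=6 -> matches Green
All 4 rows appear; 1 has NULL author.

SQL:
SELECT a.title, b.name AS author
FROM books a
LEFT JOIN authors b ON a.author_id = b.id

Result:
title         | author
--------------+-------
The Old House | Perez 
Empty Rooms   | Lewis 
Broken Clocks | NULL  
Paper Boats   | Green 


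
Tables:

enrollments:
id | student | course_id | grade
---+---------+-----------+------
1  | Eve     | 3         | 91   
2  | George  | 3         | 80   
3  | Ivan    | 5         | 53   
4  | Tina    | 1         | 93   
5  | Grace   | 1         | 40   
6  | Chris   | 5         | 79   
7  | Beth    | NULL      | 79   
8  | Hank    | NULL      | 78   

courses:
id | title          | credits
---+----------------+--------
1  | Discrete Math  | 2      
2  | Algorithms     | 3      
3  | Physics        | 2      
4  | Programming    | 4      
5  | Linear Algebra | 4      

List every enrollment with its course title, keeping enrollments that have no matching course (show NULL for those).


LEFT JOIN keeps every row from enrollments (the left table); where course_id has no match in courses, the course columns become NULL. Walk through each enrollment:
  - enrollment 1 (Eve): course_id=3 -> matches Physics
  - enrollment 2 (George): course_id=3 -> matches Physics
  - enrollment 3 (Ivan): course_id=5 -> matches Linear Algebra
  - enrollment 4 (Tina): course_id=1 -> matches Discrete Math
  - enrollment 5 (Grace): course_id=1 -> matches Discrete Math
  - enrollment 6 (Chris): course_id=5 -> matches Linear Algebra
  - enrollment 7 (Beth): course_id=NULL, no match -> kept with NULL
  - enrollment 8 (Hank): course_id=NULL, no match -> kept with NULL
All 8 rows appear; 2 have NULL course.

SQL:
SELECT a.student, b.title AS course
FROM enrollments a
LEFT JOIN courses b ON a.course_id = b.id

Result:
student | course        
--------+---------------
Eve     | Physics       
George  | Physics       
Ivan    | Linear Algebra
Tina    | Discrete Math 
Grace   | Discrete Math 
Chris   | Linear Algebra
Beth    | NULL          
Hank    | NULL          


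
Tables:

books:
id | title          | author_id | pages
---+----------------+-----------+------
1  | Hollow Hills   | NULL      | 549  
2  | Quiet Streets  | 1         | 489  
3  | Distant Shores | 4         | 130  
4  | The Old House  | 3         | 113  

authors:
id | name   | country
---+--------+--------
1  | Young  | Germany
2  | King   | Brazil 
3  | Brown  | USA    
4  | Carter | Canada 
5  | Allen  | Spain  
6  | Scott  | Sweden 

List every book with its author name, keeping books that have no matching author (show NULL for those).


LEFT JOIN keeps every row from books (the left table); where author_id has no match in authors, the author columns become NULL. Walk through each book:
  - book 1 (Hollow Hills): author_id=NULL, no match -> kept with NULL
  - book 2 (Quiet Streets): author_id=1 -> matches Young
  - book 3 (Distant Shores): author_id=4 -> matches Carter
  - book 4 (The Old House): author_id=3 -> matches Brown
All 4 rows appear; 1 has NULL author.

SQL:
SELECT a.title, b.name AS author
FROM books a
LEFT JOIN authors b ON a.author_id = b.id

Result:
title          | author
---------------+-------
Hollow Hills   | NULL  
Quiet Streets  | Young 
Distant Shores | Carter
The Old House  | Brown 


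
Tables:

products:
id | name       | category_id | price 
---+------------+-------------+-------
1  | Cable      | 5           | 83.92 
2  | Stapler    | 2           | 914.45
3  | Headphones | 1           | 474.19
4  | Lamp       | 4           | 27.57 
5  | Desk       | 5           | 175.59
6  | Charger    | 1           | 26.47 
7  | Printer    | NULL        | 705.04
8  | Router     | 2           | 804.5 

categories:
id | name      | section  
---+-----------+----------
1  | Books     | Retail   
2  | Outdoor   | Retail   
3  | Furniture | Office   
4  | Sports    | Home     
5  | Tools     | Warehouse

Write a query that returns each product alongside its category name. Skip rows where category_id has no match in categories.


INNER JOIN keeps only products rows whose category_id matches an id in categories. Walk through each product:
  - product 1 (Cable): category_id=5 -> matches Tools
  - product 2 (Stapler): category_id=2 -> matches Outdoor
  - product 3 (Headphones): category_id=1 -> matches Books
  - product 4 (Lamp): category_id=4 -> matches Sports
  - product 5 (Desk): category_id=5 -> matches Tools
  - product 6 (Charger): category_id=1 -> matches Books
  - product 7 (Printer): category_id=NULL, no match -> dropped
  - product 8 (Router): category_id=2 -> matches Outdoor
So 1 of 8 rows is dropped.

SQL:
SELECT a.name, b.name AS category
FROM products a
INNER JOIN categories b ON a.category_id = b.id

Result:
name       | category
-----------+---------
Cable      | Tools   
Stapler    | Outdoor 
Headphones | Books   
Lamp       | Sports  
Desk       | Tools   
Charger    | Books   
Router     | Outdoor 


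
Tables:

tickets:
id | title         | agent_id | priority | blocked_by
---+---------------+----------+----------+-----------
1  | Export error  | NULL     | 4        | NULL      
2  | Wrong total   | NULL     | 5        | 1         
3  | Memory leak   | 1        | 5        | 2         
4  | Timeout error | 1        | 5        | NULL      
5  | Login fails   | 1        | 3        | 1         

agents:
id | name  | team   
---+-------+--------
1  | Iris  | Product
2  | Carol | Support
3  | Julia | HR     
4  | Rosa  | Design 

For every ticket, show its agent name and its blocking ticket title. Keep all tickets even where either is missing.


Two LEFT JOINs from the same base table tickets: one to agents via agent_id, one to tickets itself via blocked_by. Both are LEFT so every ticket is preserved.
Match against agents:
  - ticket 1 (Export error): agent_id=NULL, no match -> kept with NULL
  - ticket 2 (Wrong total): agent_id=NULL, no match -> kept with NULL
  - ticket 3 (Memory leak): agent_id=1 -> matches Iris
  - ticket 4 (Timeout error): agent_id=1 -> matches Iris
  - ticket 5 (Login fails): agent_id=1 -> matches Iris
Match against tickets (self):
  - ticket 1 (Export error): blocked_by=NULL -> NULL
  - ticket 2 (Wrong total): blocked_by=1 -> Export error
  - ticket 3 (Memory leak): blocked_by=2 -> Wrong total
  - ticket 4 (Timeout error): blocked_by=NULL -> NULL
  - ticket 5 (Login fails): blocked_by=1 -> Export error

SQL:
SELECT a.title, b.name AS agent, c.title AS blocked_by
FROM tickets a
LEFT JOIN agents b ON a.agent_id = b.id
LEFT JOIN tickets c ON a.blocked_by = c.id

Result:
title         | agent | blocked_by  
--------------+-------+-------------
Export error  | NULL  | NULL        
Wrong total   | NULL  | Export error
Memory leak   | Iris  | Wrong total 
Timeout error | Iris  | NULL        
Login fails   | Iris  | Export error


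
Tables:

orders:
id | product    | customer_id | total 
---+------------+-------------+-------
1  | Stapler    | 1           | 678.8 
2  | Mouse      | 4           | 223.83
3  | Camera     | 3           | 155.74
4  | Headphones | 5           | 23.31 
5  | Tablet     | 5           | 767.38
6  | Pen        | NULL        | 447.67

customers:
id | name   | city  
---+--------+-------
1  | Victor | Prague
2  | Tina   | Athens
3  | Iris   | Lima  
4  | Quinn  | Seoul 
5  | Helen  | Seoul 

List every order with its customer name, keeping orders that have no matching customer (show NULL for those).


LEFT JOIN keeps every row from orders (the left table); where customer_id has no match in customers, the customer columns become NULL. Walk through each order:
  - order 1 (Stapler): customer_id=1 -> matches Victor
  - order 2 (Mouse): customer_id=4 -> matches Quinn
  - order 3 (Camera): customer_id=3 -> matches Iris
  - order 4 (Headphones): customer_id=5 -> matches Helen
  - order 5 (Tablet): customer_id=5 -> matches Helen
  - order 6 (Pen): customer_id=NULL, no match -> kept with NULL
All 6 rows appear; 1 has NULL customer.

SQL:
SELECT a.product, b.name AS customer
FROM orders a
LEFT JOIN customers b ON a.customer_id = b.id

Result:
product    | customer
-----------+---------
Stapler    | Victor  
Mouse      | Quinn   
Camera     | Iris    
Headphones | Helen   
Tablet     | Helen   
Pen        | NULL    


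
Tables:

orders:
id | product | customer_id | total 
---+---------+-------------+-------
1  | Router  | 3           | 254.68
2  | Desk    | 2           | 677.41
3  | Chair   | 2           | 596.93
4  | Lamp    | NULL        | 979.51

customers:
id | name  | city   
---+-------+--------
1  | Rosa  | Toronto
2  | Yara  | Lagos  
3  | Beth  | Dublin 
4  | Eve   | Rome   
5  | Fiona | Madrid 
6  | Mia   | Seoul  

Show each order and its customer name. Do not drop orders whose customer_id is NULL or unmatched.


LEFT JOIN keeps every row from orders (the left table); where customer_id has no match in customers, the customer columns become NULL. Walk through each order:
  - order 1 (Router): customer_id=3 -> matches Beth
  - order 2 (Desk): customer_id=2 -> matches Yara
  - order 3 (Chair): customer_id=2 -> matches Yara
  - order 4 (Lamp): customer_id=NULL, no match -> kept with NULL
All 4 rows appear; 1 has NULL customer.

SQL:
SELECT a.product, b.name AS customer
FROM orders a
LEFT JOIN customers b ON a.customer_id = b.id

Result:
product | customer
--------+---------
Router  | Beth    
Desk    | Yara    
Chair   | Yara    
Lamp    | NULL    


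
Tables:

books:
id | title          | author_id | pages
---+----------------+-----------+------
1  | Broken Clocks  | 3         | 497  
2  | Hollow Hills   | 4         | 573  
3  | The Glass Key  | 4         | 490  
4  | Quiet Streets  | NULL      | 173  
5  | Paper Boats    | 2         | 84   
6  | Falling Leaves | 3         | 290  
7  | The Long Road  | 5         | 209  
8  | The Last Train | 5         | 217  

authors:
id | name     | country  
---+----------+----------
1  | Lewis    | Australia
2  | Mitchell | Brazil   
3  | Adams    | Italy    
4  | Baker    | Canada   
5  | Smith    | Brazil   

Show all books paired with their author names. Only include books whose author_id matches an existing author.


INNER JOIN keeps only books rows whose author_id matches an id in authors. Walk through each book:
  - book 1 (Broken Clocks): author_id=3 -> matches Adams
  - book 2 (Hollow Hills): author_id=4 -> matches Baker
  - book 3 (The Glass Key): author_id=4 -> matches Baker
  - book 4 (Quiet Streets): author_id=NULL, no match -> dropped
  - book 5 (Paper Boats): author_id=2 -> matches Mitchell
  - book 6 (Falling Leaves): author_id=3 -> matches Adams
  - book 7 (The Long Road): author_id=5 -> matches Smith
  - book 8 (The Last Train): author_id=5 -> matches Smith
So 1 of 8 rows is dropped.

SQL:
SELECT a.title, b.name AS author
FROM books a
INNER JOIN authors b ON a.author_id = b.id

Result:
title          | author  
---------------+---------
Broken Clocks  | Adams   
Hollow Hills   | Baker   
The Glass Key  | Baker   
Paper Boats    | Mitchell
Falling Leaves | Adams   
The Long Road  | Smith   
The Last Train | Smith   


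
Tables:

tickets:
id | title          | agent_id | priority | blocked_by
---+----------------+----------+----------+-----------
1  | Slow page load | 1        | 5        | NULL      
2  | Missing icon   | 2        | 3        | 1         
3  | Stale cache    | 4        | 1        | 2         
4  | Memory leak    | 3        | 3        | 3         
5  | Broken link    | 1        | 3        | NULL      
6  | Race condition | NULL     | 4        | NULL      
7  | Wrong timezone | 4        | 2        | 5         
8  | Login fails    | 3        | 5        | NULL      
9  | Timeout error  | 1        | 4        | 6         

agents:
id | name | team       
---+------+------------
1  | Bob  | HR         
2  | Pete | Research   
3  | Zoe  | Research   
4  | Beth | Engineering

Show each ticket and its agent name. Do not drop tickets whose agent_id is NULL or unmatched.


LEFT JOIN keeps every row from tickets (the left table); where agent_id has no match in agents, the agent columns become NULL. Walk through each ticket:
  - ticket 1 (Slow page load): agent_id=1 -> matches Bob
  - ticket 2 (Missing icon): agent_id=2 -> matches Pete
  - ticket 3 (Stale cache): agent_id=4 -> matches Beth
  - ticket 4 (Memory leak): agent_id=3 -> matches Zoe
  - ticket 5 (Broken link): agent_id=1 -> matches Bob
  - ticket 6 (Race condition): agent_id=NULL, no match -> kept with NULL
  - ticket 7 (Wrong timezone): agent_id=4 -> matches Beth
  - ticket 8 (Login fails): agent_id=3 -> matches Zoe
  - ticket 9 (Timeout error): agent_id=1 -> matches Bob
All 9 rows appear; 1 has NULL agent.

SQL:
SELECT a.title, b.name AS agent
FROM tickets a
LEFT JOIN agents b ON a.agent_id = b.id

Result:
title          | agent
---------------+------
Slow page load | Bob  
Missing icon   | Pete 
Stale cache    | Beth 
Memory leak    | Zoe  
Broken link    | Bob  
Race condition | NULL 
Wrong timezone | Beth 
Login fails    | Zoe  
Timeout error  | Bob  


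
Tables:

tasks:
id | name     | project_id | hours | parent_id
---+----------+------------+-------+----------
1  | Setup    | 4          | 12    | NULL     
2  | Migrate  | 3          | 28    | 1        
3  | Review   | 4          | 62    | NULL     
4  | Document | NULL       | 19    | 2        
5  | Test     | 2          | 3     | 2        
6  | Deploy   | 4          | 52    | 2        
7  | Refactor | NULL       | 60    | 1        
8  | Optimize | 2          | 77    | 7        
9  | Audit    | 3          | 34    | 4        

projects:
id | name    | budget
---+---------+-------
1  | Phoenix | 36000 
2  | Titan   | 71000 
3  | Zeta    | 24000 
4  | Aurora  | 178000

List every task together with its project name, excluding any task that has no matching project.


INNER JOIN keeps only tasks rows whose project_id matches an id in projects. Walk through each task:
  - task 1 (Setup): project_id=4 -> matches Aurora
  - task 2 (Migrate): project_id=3 -> matches Zeta
  - task 3 (Review): project_id=4 -> matches Aurora
  - task 4 (Document): project_id=NULL, no match -> dropped
  - task 5 (Test): project_id=2 -> matches Titan
  - task 6 (Deploy): project_id=4 -> matches Aurora
  - task 7 (Refactor): project_id=NULL, no match -> dropped
  - task 8 (Optimize): project_id=2 -> matches Titan
  - task 9 (Audit): project_id=3 -> matches Zeta
So 2 of 9 rows are dropped.

SQL:
SELECT a.name, b.name AS project
FROM tasks a
INNER JOIN projects b ON a.project_id = b.id

Result:
name     | project
---------+--------
Setup    | Aurora 
Migrate  | Zeta   
Review   | Aurora 
Test     | Titan  
Deploy   | Aurora 
Optimize | Titan  
Audit    | Zeta   


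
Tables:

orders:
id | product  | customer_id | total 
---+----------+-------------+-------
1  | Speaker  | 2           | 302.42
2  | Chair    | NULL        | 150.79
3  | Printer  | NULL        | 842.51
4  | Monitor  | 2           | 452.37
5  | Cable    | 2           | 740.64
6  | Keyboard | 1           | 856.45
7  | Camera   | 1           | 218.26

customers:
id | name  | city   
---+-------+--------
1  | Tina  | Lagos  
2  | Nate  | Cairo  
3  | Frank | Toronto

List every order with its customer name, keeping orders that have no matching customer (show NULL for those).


LEFT JOIN keeps every row from orders (the left table); where customer_id has no match in customers, the customer columns become NULL. Walk through each order:
  - order 1 (Speaker): customer_id=2 -> matches Nate
  - order 2 (Chair): customer_id=NULL, no match -> kept with NULL
  - order 3 (Printer): customer_id=NULL, no match -> kept with NULL
  - order 4 (Monitor): customer_id=2 -> matches Nate
  - order 5 (Cable): customer_id=2 -> matches Nate
  - order 6 (Keyboard): customer_id=1 -> matches Tina
  - order 7 (Camera): customer_id=1 -> matches Tina
All 7 rows appear; 2 have NULL customer.

SQL:
SELECT a.product, b.name AS customer
FROM orders a
LEFT JOIN customers b ON a.customer_id = b.id

Result:
product  | customer
---------+---------
Speaker  | Nate    
Chair    | NULL    
Printer  | NULL    
Monitor  | Nate    
Cable    | Nate    
Keyboard | Tina    
Camera   | Tina    


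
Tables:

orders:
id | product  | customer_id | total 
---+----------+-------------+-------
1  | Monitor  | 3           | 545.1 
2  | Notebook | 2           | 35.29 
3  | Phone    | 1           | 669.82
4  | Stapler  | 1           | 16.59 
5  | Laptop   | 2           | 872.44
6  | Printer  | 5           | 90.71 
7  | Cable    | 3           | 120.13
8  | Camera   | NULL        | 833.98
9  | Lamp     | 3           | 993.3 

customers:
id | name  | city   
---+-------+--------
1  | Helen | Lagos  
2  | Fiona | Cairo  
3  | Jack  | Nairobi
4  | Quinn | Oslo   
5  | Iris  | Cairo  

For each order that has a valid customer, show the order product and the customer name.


INNER JOIN keeps only orders rows whose customer_id matches an id in customers. Walk through each order:
  - order 1 (Monitor): customer_id=3 -> matches Jack
  - order 2 (Notebook): customer_id=2 -> matches Fiona
  - order 3 (Phone): customer_id=1 -> matches Helen
  - order 4 (Stapler): customer_id=1 -> matches Helen
  - order 5 (Laptop): customer_id=2 -> matches Fiona
  - order 6 (Printer): customer_id=5 -> matches Iris
  - order 7 (Cable): customer_id=3 -> matches Jack
  - order 8 (Camera): customer_id=NULL, no match -> dropped
  - order 9 (Lamp): customer_id=3 -> matches Jack
So 1 of 9 rows is dropped.

SQL:
SELECT a.product, b.name AS customer
FROM orders a
INNER JOIN customers b ON a.customer_id = b.id

Result:
product  | customer
---------+---------
Monitor  | Jack    
Notebook | Fiona   
Phone    | Helen   
Stapler  | Helen   
Laptop   | Fiona   
Printer  | Iris    
Cable    | Jack    
Lamp     | Jack    


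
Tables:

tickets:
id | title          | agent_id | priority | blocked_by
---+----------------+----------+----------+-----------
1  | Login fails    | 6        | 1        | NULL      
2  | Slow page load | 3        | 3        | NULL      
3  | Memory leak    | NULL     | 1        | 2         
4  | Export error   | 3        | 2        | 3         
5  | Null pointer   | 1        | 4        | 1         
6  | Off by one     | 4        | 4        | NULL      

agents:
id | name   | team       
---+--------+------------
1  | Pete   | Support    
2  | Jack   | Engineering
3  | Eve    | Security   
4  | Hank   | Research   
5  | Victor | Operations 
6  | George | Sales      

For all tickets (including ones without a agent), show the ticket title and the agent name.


LEFT JOIN keeps every row from tickets (the left table); where agent_id has no match in agents, the agent columns become NULL. Walk through each ticket:
  - ticket 1 (Login fails): agent_id=6 -> matches George
  - ticket 2 (Slow page load): agent_id=3 -> matches Eve
  - ticket 3 (Memory leak): agent_id=NULL, no match -> kept with NULL
  - ticket 4 (Export error): agent_id=3 -> matches Eve
  - ticket 5 (Null pointer): agent_id=1 -> matches Pete
  - ticket 6 (Off by one): agent_id=4 -> matches Hank
All 6 rows appear; 1 has NULL agent.

SQL:
SELECT a.title, b.name AS agent
FROM tickets a
LEFT JOIN agents b ON a.agent_id = b.id

Result:
title          | agent 
---------------+-------
Login fails    | George
Slow page load | Eve   
Memory leak    | NULL  
Export error   | Eve   
Null pointer   | Pete  
Off by one     | Hank  


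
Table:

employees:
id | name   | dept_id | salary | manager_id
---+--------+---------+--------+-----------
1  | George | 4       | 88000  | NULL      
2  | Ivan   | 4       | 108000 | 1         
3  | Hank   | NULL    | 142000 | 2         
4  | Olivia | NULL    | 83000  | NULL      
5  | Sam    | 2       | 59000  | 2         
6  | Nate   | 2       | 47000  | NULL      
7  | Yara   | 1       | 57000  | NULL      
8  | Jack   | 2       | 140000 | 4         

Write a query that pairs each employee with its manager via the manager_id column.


This is a self-join: employees is joined to a second copy of itself, matching each row's manager_id to another row's id. Use LEFT JOIN so rows with manager_id=NULL are kept.
  - employee 1 (George): manager_id=NULL -> NULL
  - employee 2 (Ivan): manager_id=1 -> George
  - employee 3 (Hank): manager_id=2 -> Ivan
  - employee 4 (Olivia): manager_id=NULL -> NULL
  - employee 5 (Sam): manager_id=2 -> Ivan
  - employee 6 (Nate): manager_id=NULL -> NULL
  - employee 7 (Yara): manager_id=NULL -> NULL
  - employee 8 (Jack): manager_id=4 -> Olivia

SQL:
SELECT a.name AS item, b.name AS manager
FROM employees a
LEFT JOIN employees b ON a.manager_id = b.id

Result:
item   | manager
-------+--------
George | NULL   
Ivan   | George 
Hank   | Ivan   
Olivia | NULL   
Sam    | Ivan   
Nate   | NULL   
Yara   | NULL   
Jack   | Olivia 
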